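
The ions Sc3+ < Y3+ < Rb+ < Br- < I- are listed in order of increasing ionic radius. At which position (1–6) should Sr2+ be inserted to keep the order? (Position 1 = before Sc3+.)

3

First list Z and electron count for each: Sc3+ (Z=21, 18 e⁻), Y3+ (Z=39, 36 e⁻), Sr2+ (Z=38, 36 e⁻), Rb+ (Z=37, 36 e⁻), Br- (Z=35, 36 e⁻), I- (Z=53, 54 e⁻). Sc3+ < Y3+ (same group, period 4 vs 5); Y3+ < Sr2+ (both 36 e⁻, Z=39>38); Sr2+ < Rb+ (both 36 e⁻, Z=38>37); Rb+ < Br- (both 36 e⁻, Z=37>35); Br- < I- (same group, period 4 vs 5).
Putting Sr2+ in gives Sc3+ < Y3+ < Sr2+ < Rb+ < Br- < I-; it lands at slot 3.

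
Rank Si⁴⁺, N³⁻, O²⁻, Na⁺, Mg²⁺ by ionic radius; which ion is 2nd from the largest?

All of these have 10 electrons (isoelectronic). With the same electron cloud, the ion with the most protons pulls it in tightest. Nuclear charges: Si⁴⁺ (Z=14), Mg²⁺ (Z=12), Na⁺ (Z=11), O²⁻ (Z=8), N³⁻ (Z=7). Highest Z is smallest.
That gives Si⁴⁺ < Mg²⁺ < Na⁺ < O²⁻ < N³⁻. From the largest end, number 2 is O²⁻.

O²⁻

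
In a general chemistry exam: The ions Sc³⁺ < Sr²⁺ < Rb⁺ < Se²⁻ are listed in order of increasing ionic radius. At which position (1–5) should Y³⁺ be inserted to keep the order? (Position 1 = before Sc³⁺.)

2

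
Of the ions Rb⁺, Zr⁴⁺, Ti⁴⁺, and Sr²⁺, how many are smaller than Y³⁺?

2

Ti⁴⁺ has 18 e⁻ (Z=22), Zr⁴⁺ has 36 e⁻ (Z=40), Y³⁺ has 36 e⁻ (Z=39), Sr²⁺ has 36 e⁻ (Z=38), Rb⁺ has 36 e⁻ (Z=37). Ti⁴⁺ < Zr⁴⁺ (same group, 1 shell fewer); Zr⁴⁺ < Y³⁺ (isoelectronic, higher Z=40 is smaller); Y³⁺ < Sr²⁺ (both 36 e⁻, Z=39>38); Sr²⁺ < Rb⁺ (isoelectronic, higher Z=38 is smaller).
Relative to Y³⁺, the ions that are smaller are Ti⁴⁺, Zr⁴⁺. That's 2.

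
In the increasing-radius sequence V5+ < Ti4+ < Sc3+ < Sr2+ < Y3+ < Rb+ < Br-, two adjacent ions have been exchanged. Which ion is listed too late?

Y3+

The pair Sr2+, Y3+ is the wrong way round — both have 36 electrons but Z(Y)=39 > Z(Sr)=38, so Y3+ should be the smaller of the two. All other adjacent pairs agree with periodic trends, so Y3+ is the misplaced ion.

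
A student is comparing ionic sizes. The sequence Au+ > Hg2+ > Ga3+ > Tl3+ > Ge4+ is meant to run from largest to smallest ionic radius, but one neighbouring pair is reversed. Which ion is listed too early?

Check each adjacent pair. Ga3+ and Tl3+ are reversed: same group and charge — period 4 sits above period 6, so Ga3+ is smaller. No other neighbouring pair contradicts the periodic trends, so Ga3+ is the ion listed too early.

Ga3+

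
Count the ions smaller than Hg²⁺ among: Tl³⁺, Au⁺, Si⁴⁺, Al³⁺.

3

First list Z and electron count for each: Si⁴⁺ (Z=14, 10 e⁻), Al³⁺ (Z=13, 10 e⁻), Tl³⁺ (Z=81, 78 e⁻), Hg²⁺ (Z=80, 78 e⁻), Au⁺ (Z=79, 78 e⁻). Si⁴⁺ < Al³⁺ (both 10 e⁻, Z=14>13); Al³⁺ < Tl³⁺ (same group, period 3 vs 6); Tl³⁺ < Hg²⁺ (isoelectronic, higher Z=81 is smaller); Hg²⁺ < Au⁺ (both 78 e⁻, Z=80>79).
Overall: Si⁴⁺ < Al³⁺ < Tl³⁺ < Hg²⁺ < Au⁺. Hg²⁺ has 3 below it and 1 above. Count: 3.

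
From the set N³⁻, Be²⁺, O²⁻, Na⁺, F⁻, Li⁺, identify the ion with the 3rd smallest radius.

Na⁺

First list Z and electron count for each: Be²⁺: 2 e⁻, Z=4, Li⁺: 2 e⁻, Z=3, Na⁺: 10 e⁻, Z=11, F⁻: 10 e⁻, Z=9, O²⁻: 10 e⁻, Z=8, N³⁻: 10 e⁻, Z=7. Be²⁺ < Li⁺ (isoelectronic, higher Z=4 is smaller); Li⁺ < Na⁺ (same group, 1 shell fewer); Na⁺ < F⁻ (isoelectronic, higher Z=11 is smaller); F⁻ < O²⁻ (both 10 e⁻, Z=9>8); O²⁻ < N³⁻ (isoelectronic, higher Z=8 is smaller).
So the order is Be²⁺ < Li⁺ < Na⁺ < F⁻ < O²⁻ < N³⁻; the 3rd-smallest ion is Na⁺.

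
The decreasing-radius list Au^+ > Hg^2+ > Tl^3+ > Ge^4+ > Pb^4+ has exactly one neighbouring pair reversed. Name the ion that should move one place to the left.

Scanning neighbour by neighbour, only Ge^4+/Pb^4+ violates a trend: Ge^4+ and Pb^4+ are in one column with the same charge; the lighter period-4 ion has 2 fewer shells and is smaller. That makes Pb^4+ the one sitting a position late relative to where it belongs.

Pb^4+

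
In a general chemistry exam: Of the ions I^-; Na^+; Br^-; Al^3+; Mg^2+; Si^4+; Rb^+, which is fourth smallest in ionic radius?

Tabulating Z and e⁻: Si^4+ (Z=14, 10 e⁻), Al^3+ (Z=13, 10 e⁻), Mg^2+ (Z=12, 10 e⁻), Na^+ (Z=11, 10 e⁻), Rb^+ (Z=37, 36 e⁻), Br^- (Z=35, 36 e⁻), I^- (Z=53, 54 e⁻). Si^4+ < Al^3+ (both 10 e⁻, Z=14>13); Al^3+ < Mg^2+ (both 10 e⁻, Z=13>12); Mg^2+ < Na^+ (both 10 e⁻, Z=12>11); Na^+ < Rb^+ (same group, 2 shells fewer); Rb^+ < Br^- (isoelectronic, higher Z=37 is smaller); Br^- < I^- (same group, period 4 vs 5).
So the order is Si^4+ < Al^3+ < Mg^2+ < Na^+ < Rb^+ < Br^- < I^-; the 4th-smallest ion is Na^+.

Na^+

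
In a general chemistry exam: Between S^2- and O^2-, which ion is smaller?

O^2-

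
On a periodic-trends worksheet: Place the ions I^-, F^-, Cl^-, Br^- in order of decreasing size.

I^- > Br^- > Cl^- > F^-

All are in the same group with charge -1. Radius grows down the group as n (the outermost shell) increases.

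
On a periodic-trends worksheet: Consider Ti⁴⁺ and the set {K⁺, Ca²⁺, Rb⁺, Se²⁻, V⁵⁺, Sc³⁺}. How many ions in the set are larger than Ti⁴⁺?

First list Z and electron count for each: V⁵⁺ (Z=23, 18 e⁻), Ti⁴⁺ (Z=22, 18 e⁻), Sc³⁺ (Z=21, 18 e⁻), Ca²⁺ (Z=20, 18 e⁻), K⁺ (Z=19, 18 e⁻), Rb⁺ (Z=37, 36 e⁻), Se²⁻ (Z=34, 36 e⁻). V⁵⁺ < Ti⁴⁺ (isoelectronic, higher Z=23 is smaller); Ti⁴⁺ < Sc³⁺ (both 18 e⁻, Z=22>21); Sc³⁺ < Ca²⁺ (isoelectronic, higher Z=21 is smaller); Ca²⁺ < K⁺ (isoelectronic, higher Z=20 is smaller); K⁺ < Rb⁺ (same group, period 4 vs 5); Rb⁺ < Se²⁻ (isoelectronic, higher Z=37 is smaller).
Ordering all of them (including Ti⁴⁺) by radius gives V⁵⁺ < Ti⁴⁺ < Sc³⁺ < Ca²⁺ < K⁺ < Rb⁺ < Se²⁻. Count: 5.

5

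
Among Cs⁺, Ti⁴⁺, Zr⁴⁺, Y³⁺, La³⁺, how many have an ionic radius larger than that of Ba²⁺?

1

Tabulating Z and e⁻: Ti⁴⁺ (Z=22, 18 e⁻), Zr⁴⁺ (Z=40, 36 e⁻), Y³⁺ (Z=39, 36 e⁻), La³⁺ (Z=57, 54 e⁻), Ba²⁺ (Z=56, 54 e⁻), Cs⁺ (Z=55, 54 e⁻). Ti⁴⁺ < Zr⁴⁺ (same group, 1 shell fewer); Zr⁴⁺ < Y³⁺ (both 36 e⁻, Z=40>39); Y³⁺ < La³⁺ (same group, period 5 vs 6); La³⁺ < Ba²⁺ (both 54 e⁻, Z=57>56); Ba²⁺ < Cs⁺ (isoelectronic, higher Z=56 is smaller).
Placing each against Ba²⁺: smaller — Ti⁴⁺, Zr⁴⁺, Y³⁺, La³⁺; larger — Cs⁺. That's 1.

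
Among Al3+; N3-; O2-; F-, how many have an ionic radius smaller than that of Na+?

1

All of these have 10 electrons (isoelectronic). With the same electron cloud, the ion with the most protons pulls it in tightest. Nuclear charges: Al3+ (Z=13), Na+ (Z=11), F- (Z=9), O2- (Z=8), N3- (Z=7). Highest Z is smallest.
Relative to Na+, the ions that are smaller are Al3+. So 1 is smaller.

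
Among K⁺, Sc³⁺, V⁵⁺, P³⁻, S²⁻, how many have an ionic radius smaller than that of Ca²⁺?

2

All of these have 18 electrons (isoelectronic). With the same electron cloud, the ion with the most protons pulls it in tightest. Nuclear charges: V⁵⁺ (Z=23), Sc³⁺ (Z=21), Ca²⁺ (Z=20), K⁺ (Z=19), S²⁻ (Z=16), P³⁻ (Z=15). Highest Z is smallest.
Ordering all of them (including Ca²⁺) by radius gives V⁵⁺ < Sc³⁺ < Ca²⁺ < K⁺ < S²⁻ < P³⁻. That's 2.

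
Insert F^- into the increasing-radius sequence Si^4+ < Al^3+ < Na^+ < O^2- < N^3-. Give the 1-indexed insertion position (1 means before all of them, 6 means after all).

These species are isoelectronic with 10 electrons. The only difference is the number of protons: Si^4+ (Z=14), Al^3+ (Z=13), Na^+ (Z=11), F^- (Z=9), O^2- (Z=8), N^3- (Z=7). The strongest nuclear pull (Si^4+) gives the smallest ion.
Merged order: Si^4+ < Al^3+ < Na^+ < F^- < O^2- < N^3- — F^- is number 4.

4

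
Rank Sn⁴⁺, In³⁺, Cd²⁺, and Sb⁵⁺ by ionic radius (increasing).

Sb⁵⁺ < Sn⁴⁺ < In³⁺ < Cd²⁺

These species are isoelectronic with 46 electrons. The only difference is the number of protons: Sb⁵⁺ (Z=51), Sn⁴⁺ (Z=50), In³⁺ (Z=49), Cd²⁺ (Z=48). The strongest nuclear pull (Sb⁵⁺) gives the smallest ion.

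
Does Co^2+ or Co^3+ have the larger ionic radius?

Co^2+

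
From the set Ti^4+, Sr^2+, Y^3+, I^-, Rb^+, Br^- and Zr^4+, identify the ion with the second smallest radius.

Zr^4+

Work out protons and electrons: Ti^4+ (Z=22, 18 e⁻), Zr^4+ (Z=40, 36 e⁻), Y^3+ (Z=39, 36 e⁻), Sr^2+ (Z=38, 36 e⁻), Rb^+ (Z=37, 36 e⁻), Br^- (Z=35, 36 e⁻), I^- (Z=53, 54 e⁻). Ti^4+ < Zr^4+ (same group, 1 shell fewer); Zr^4+ < Y^3+ (isoelectronic, higher Z=40 is smaller); Y^3+ < Sr^2+ (isoelectronic, higher Z=39 is smaller); Sr^2+ < Rb^+ (isoelectronic, higher Z=38 is smaller); Rb^+ < Br^- (both 36 e⁻, Z=37>35); Br^- < I^- (same group, 1 shell fewer).
Ordering: Ti^4+ < Zr^4+ < Y^3+ < Sr^2+ < Rb^+ < Br^- < I^-. The second smallest is Zr^4+.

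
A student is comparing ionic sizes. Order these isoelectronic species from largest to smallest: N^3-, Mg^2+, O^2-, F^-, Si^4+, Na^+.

N^3- > O^2- > F^- > Na^+ > Mg^2+ > Si^4+

Isoelectronic series (10 e⁻ each). Size is set by nuclear charge: more protons means a smaller ion. Si^4+ (Z=14), Mg^2+ (Z=12), Na^+ (Z=11), F^- (Z=9), O^2- (Z=8), N^3- (Z=7).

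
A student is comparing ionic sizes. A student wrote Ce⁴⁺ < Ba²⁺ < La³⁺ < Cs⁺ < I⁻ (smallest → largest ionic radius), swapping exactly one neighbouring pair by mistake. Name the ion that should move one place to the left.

La³⁺

The pair Ba²⁺, La³⁺ is the wrong way round — they are isoelectronic (54 e⁻) and La has more protons than Ba (57 vs 56), making La³⁺ smaller. All other adjacent pairs agree with periodic trends, so La³⁺ is the misplaced ion.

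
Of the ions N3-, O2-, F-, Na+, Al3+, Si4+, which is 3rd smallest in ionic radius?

All of these have 10 electrons (isoelectronic). With the same electron cloud, the ion with the most protons pulls it in tightest. Nuclear charges: Si4+ (Z=14), Al3+ (Z=13), Na+ (Z=11), F- (Z=9), O2- (Z=8), N3- (Z=7). Highest Z is smallest.
Full ascending order: Si4+ < Al3+ < Na+ < F- < O2- < N3-. Counting from the smallest, position 3 is Na+.

Na+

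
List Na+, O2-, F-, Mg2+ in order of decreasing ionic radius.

O2- > F- > Na+ > Mg2+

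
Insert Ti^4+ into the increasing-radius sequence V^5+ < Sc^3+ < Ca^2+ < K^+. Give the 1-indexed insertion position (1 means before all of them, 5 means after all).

Each ion has 18 electrons. The ranking follows nuclear charge in reverse — greater Z gives a smaller radius. V^5+ (Z=23), Ti^4+ (Z=22), Sc^3+ (Z=21), Ca^2+ (Z=20), K^+ (Z=19).
Merged order: V^5+ < Ti^4+ < Sc^3+ < Ca^2+ < K^+ — Ti^4+ is number 2.

2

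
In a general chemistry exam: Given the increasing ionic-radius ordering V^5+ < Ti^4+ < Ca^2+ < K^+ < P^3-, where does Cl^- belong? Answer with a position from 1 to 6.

All of these have 18 electrons (isoelectronic). With the same electron cloud, the ion with the most protons pulls it in tightest. Nuclear charges: V^5+ (Z=23), Ti^4+ (Z=22), Ca^2+ (Z=20), K^+ (Z=19), Cl^- (Z=17), P^3- (Z=15). Highest Z is smallest.
With Cl^- included the full order is V^5+ < Ti^4+ < Ca^2+ < K^+ < Cl^- < P^3-, so it takes position 5.

5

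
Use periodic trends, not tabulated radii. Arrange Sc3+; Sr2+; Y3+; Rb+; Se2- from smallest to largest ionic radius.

Work out protons and electrons: Sc3+: 18 e⁻, Z=21, Y3+: 36 e⁻, Z=39, Sr2+: 36 e⁻, Z=38, Rb+: 36 e⁻, Z=37, Se2-: 36 e⁻, Z=34. Sc3+ < Y3+ (same group, period 4 vs 5); Y3+ < Sr2+ (both 36 e⁻, Z=39>38); Sr2+ < Rb+ (isoelectronic, higher Z=38 is smaller); Rb+ < Se2- (isoelectronic, higher Z=37 is smaller).

Sc3+ < Y3+ < Sr2+ < Rb+ < Se2-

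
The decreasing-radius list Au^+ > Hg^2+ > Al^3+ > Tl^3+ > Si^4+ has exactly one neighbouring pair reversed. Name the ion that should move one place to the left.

Tl^3+

Compare adjacent ions: Al^3+ and Tl^3+ are in one column with the same charge; the lighter period-3 ion has 3 fewer shells and is smaller — yet in this decreasing list Al^3+ sits before Tl^3+. Nothing else is reversed, so Tl^3+ should move one place to the left.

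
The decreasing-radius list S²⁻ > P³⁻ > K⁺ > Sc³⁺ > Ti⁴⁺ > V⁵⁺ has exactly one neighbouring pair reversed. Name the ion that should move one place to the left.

The pair S²⁻, P³⁻ is the wrong way round — they are isoelectronic (18 e⁻) and S has more protons than P (16 vs 15), making S²⁻ smaller. All other adjacent pairs agree with periodic trends, so P³⁻ is the misplaced ion.

P³⁻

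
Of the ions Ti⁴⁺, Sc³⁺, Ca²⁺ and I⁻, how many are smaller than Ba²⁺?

3

Work out protons and electrons: Ti⁴⁺ has 18 e⁻ (Z=22), Sc³⁺ has 18 e⁻ (Z=21), Ca²⁺ has 18 e⁻ (Z=20), Ba²⁺ has 54 e⁻ (Z=56), I⁻ has 54 e⁻ (Z=53). Ti⁴⁺ < Sc³⁺ (both 18 e⁻, Z=22>21); Sc³⁺ < Ca²⁺ (isoelectronic, higher Z=21 is smaller); Ca²⁺ < Ba²⁺ (same group, 2 shells fewer); Ba²⁺ < I⁻ (both 54 e⁻, Z=56>53).
Relative to Ba²⁺, the ions that are smaller are Ti⁴⁺, Sc³⁺, Ca²⁺. Count: 3.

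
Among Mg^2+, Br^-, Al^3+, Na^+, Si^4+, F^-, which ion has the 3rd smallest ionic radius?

Mg^2+

Tabulating Z and e⁻: Si^4+ has 10 e⁻ (Z=14), Al^3+ has 10 e⁻ (Z=13), Mg^2+ has 10 e⁻ (Z=12), Na^+ has 10 e⁻ (Z=11), F^- has 10 e⁻ (Z=9), Br^- has 36 e⁻ (Z=35). Si^4+ < Al^3+ (both 10 e⁻, Z=14>13); Al^3+ < Mg^2+ (both 10 e⁻, Z=13>12); Mg^2+ < Na^+ (both 10 e⁻, Z=12>11); Na^+ < F^- (isoelectronic, higher Z=11 is smaller); F^- < Br^- (same group, 2 shells fewer).
So the order is Si^4+ < Al^3+ < Mg^2+ < Na^+ < F^- < Br^-; the 3rd-smallest ion is Mg^2+.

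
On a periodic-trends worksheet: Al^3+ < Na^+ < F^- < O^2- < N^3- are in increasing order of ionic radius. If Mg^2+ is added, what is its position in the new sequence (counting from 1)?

Isoelectronic series (10 e⁻ each). Size is set by nuclear charge: more protons means a smaller ion. Al^3+ (Z=13), Mg^2+ (Z=12), Na^+ (Z=11), F^- (Z=9), O^2- (Z=8), N^3- (Z=7).
Merged order: Al^3+ < Mg^2+ < Na^+ < F^- < O^2- < N^3- — Mg^2+ is number 2.

2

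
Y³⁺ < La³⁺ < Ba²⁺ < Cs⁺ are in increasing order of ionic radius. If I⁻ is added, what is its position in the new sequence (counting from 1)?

5

Tabulating Z and e⁻: Y³⁺: 36 e⁻, Z=39, La³⁺: 54 e⁻, Z=57, Ba²⁺: 54 e⁻, Z=56, Cs⁺: 54 e⁻, Z=55, I⁻: 54 e⁻, Z=53. Y³⁺ < La³⁺ (same group, period 5 vs 6); La³⁺ < Ba²⁺ (both 54 e⁻, Z=57>56); Ba²⁺ < Cs⁺ (both 54 e⁻, Z=56>55); Cs⁺ < I⁻ (both 54 e⁻, Z=55>53).
With I⁻ included the full order is Y³⁺ < La³⁺ < Ba²⁺ < Cs⁺ < I⁻, so it takes position 5.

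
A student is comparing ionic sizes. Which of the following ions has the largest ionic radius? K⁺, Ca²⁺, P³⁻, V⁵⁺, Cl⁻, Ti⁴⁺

These species are isoelectronic with 18 electrons. The only difference is the number of protons: V⁵⁺ (Z=23), Ti⁴⁺ (Z=22), Ca²⁺ (Z=20), K⁺ (Z=19), Cl⁻ (Z=17), P³⁻ (Z=15). The strongest nuclear pull (V⁵⁺) gives the smallest ion.

P³⁻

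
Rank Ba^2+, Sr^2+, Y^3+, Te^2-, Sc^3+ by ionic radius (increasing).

Work out protons and electrons: Sc^3+: 18 e⁻, Z=21, Y^3+: 36 e⁻, Z=39, Sr^2+: 36 e⁻, Z=38, Ba^2+: 54 e⁻, Z=56, Te^2-: 54 e⁻, Z=52. Sc^3+ < Y^3+ (same group, 1 shell fewer); Y^3+ < Sr^2+ (isoelectronic, higher Z=39 is smaller); Sr^2+ < Ba^2+ (same group, period 5 vs 6); Ba^2+ < Te^2- (both 54 e⁻, Z=56>52).

Sc^3+ < Y^3+ < Sr^2+ < Ba^2+ < Te^2-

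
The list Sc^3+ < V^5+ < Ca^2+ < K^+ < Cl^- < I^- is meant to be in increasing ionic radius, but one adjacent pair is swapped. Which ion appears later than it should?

Compare adjacent ions: V^5+ and Sc^3+ share 18 electrons; the higher nuclear charge on V (Z=23) contracts it more, so V^5+ < Sc^3+ — yet in this increasing list Sc^3+ sits before V^5+. Nothing else is reversed, so V^5+ should move one place to the left.

V^5+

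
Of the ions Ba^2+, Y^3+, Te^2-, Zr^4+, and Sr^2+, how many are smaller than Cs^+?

4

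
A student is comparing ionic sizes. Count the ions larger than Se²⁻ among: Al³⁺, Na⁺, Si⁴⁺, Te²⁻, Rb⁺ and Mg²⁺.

1

Tabulating Z and e⁻: Si⁴⁺ (Z=14, 10 e⁻), Al³⁺ (Z=13, 10 e⁻), Mg²⁺ (Z=12, 10 e⁻), Na⁺ (Z=11, 10 e⁻), Rb⁺ (Z=37, 36 e⁻), Se²⁻ (Z=34, 36 e⁻), Te²⁻ (Z=52, 54 e⁻). Si⁴⁺ < Al³⁺ (both 10 e⁻, Z=14>13); Al³⁺ < Mg²⁺ (isoelectronic, higher Z=13 is smaller); Mg²⁺ < Na⁺ (isoelectronic, higher Z=12 is smaller); Na⁺ < Rb⁺ (same group, period 3 vs 5); Rb⁺ < Se²⁻ (isoelectronic, higher Z=37 is smaller); Se²⁻ < Te²⁻ (same group, period 4 vs 5).
Ordering all of them (including Se²⁻) by radius gives Si⁴⁺ < Al³⁺ < Mg²⁺ < Na⁺ < Rb⁺ < Se²⁻ < Te²⁻. That's 1.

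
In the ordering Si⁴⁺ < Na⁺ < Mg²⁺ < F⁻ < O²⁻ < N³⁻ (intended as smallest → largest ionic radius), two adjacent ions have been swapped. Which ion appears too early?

Na⁺

Check each adjacent pair. Na⁺ and Mg²⁺ are reversed: Mg²⁺ and Na⁺ share 10 electrons; the higher nuclear charge on Mg (Z=12) contracts it more, so Mg²⁺ < Na⁺. No other neighbouring pair contradicts the periodic trends, so Na⁺ is the ion listed too early.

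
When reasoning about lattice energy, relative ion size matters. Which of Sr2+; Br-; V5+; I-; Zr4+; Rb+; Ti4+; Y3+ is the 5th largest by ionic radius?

Tabulating Z and e⁻: V5+ has 18 e⁻ (Z=23), Ti4+ has 18 e⁻ (Z=22), Zr4+ has 36 e⁻ (Z=40), Y3+ has 36 e⁻ (Z=39), Sr2+ has 36 e⁻ (Z=38), Rb+ has 36 e⁻ (Z=37), Br- has 36 e⁻ (Z=35), I- has 54 e⁻ (Z=53). V5+ < Ti4+ (isoelectronic, higher Z=23 is smaller); Ti4+ < Zr4+ (same group, period 4 vs 5); Zr4+ < Y3+ (isoelectronic, higher Z=40 is smaller); Y3+ < Sr2+ (isoelectronic, higher Z=39 is smaller); Sr2+ < Rb+ (isoelectronic, higher Z=38 is smaller); Rb+ < Br- (both 36 e⁻, Z=37>35); Br- < I- (same group, period 4 vs 5).
So the order is V5+ < Ti4+ < Zr4+ < Y3+ < Sr2+ < Rb+ < Br- < I-; the 5th-largest ion is Y3+.

Y3+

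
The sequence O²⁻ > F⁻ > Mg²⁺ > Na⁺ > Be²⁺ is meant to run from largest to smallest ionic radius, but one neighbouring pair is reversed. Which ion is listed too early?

Scanning neighbour by neighbour, only Mg²⁺/Na⁺ violates a trend: they are isoelectronic (10 e⁻) and Mg has more protons than Na (12 vs 11), making Mg²⁺ smaller. That makes Mg²⁺ the one sitting a position early relative to where it belongs.

Mg²⁺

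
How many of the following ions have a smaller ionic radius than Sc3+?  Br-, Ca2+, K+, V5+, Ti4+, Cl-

2

V5+ (Z=23, 18 e⁻), Ti4+ (Z=22, 18 e⁻), Sc3+ (Z=21, 18 e⁻), Ca2+ (Z=20, 18 e⁻), K+ (Z=19, 18 e⁻), Cl- (Z=17, 18 e⁻), Br- (Z=35, 36 e⁻). V5+ < Ti4+ (both 18 e⁻, Z=23>22); Ti4+ < Sc3+ (both 18 e⁻, Z=22>21); Sc3+ < Ca2+ (isoelectronic, higher Z=21 is smaller); Ca2+ < K+ (both 18 e⁻, Z=20>19); K+ < Cl- (both 18 e⁻, Z=19>17); Cl- < Br- (same group, 1 shell fewer).
Placing each against Sc3+: smaller — V5+, Ti4+; larger — Ca2+, K+, Cl-, Br-. That's 2.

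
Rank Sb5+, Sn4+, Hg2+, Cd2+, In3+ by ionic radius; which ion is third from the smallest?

In3+

Electron counts and nuclear charges: Sb5+ (Z=51, 46 e⁻), Sn4+ (Z=50, 46 e⁻), In3+ (Z=49, 46 e⁻), Cd2+ (Z=48, 46 e⁻), Hg2+ (Z=80, 78 e⁻). Sb5+ < Sn4+ (isoelectronic, higher Z=51 is smaller); Sn4+ < In3+ (isoelectronic, higher Z=50 is smaller); In3+ < Cd2+ (isoelectronic, higher Z=49 is smaller); Cd2+ < Hg2+ (same group, period 5 vs 6).
So the order is Sb5+ < Sn4+ < In3+ < Cd2+ < Hg2+; the 3rd-smallest ion is In3+.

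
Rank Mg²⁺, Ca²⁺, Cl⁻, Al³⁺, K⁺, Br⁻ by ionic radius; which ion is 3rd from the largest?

Electron counts and nuclear charges: Al³⁺ has 10 e⁻ (Z=13), Mg²⁺ has 10 e⁻ (Z=12), Ca²⁺ has 18 e⁻ (Z=20), K⁺ has 18 e⁻ (Z=19), Cl⁻ has 18 e⁻ (Z=17), Br⁻ has 36 e⁻ (Z=35). Al³⁺ < Mg²⁺ (both 10 e⁻, Z=13>12); Mg²⁺ < Ca²⁺ (same group, 1 shell fewer); Ca²⁺ < K⁺ (isoelectronic, higher Z=20 is smaller); K⁺ < Cl⁻ (both 18 e⁻, Z=19>17); Cl⁻ < Br⁻ (same group, 1 shell fewer).
Full ascending order: Al³⁺ < Mg²⁺ < Ca²⁺ < K⁺ < Cl⁻ < Br⁻. Counting from the largest, position 3 is K⁺.

K⁺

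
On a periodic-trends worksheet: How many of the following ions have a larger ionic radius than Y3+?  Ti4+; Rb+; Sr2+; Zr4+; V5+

2

Work out protons and electrons: V5+ has 18 e⁻ (Z=23), Ti4+ has 18 e⁻ (Z=22), Zr4+ has 36 e⁻ (Z=40), Y3+ has 36 e⁻ (Z=39), Sr2+ has 36 e⁻ (Z=38), Rb+ has 36 e⁻ (Z=37). V5+ < Ti4+ (isoelectronic, higher Z=23 is smaller); Ti4+ < Zr4+ (same group, 1 shell fewer); Zr4+ < Y3+ (both 36 e⁻, Z=40>39); Y3+ < Sr2+ (both 36 e⁻, Z=39>38); Sr2+ < Rb+ (isoelectronic, higher Z=38 is smaller).
Placing each against Y3+: smaller — V5+, Ti4+, Zr4+; larger — Sr2+, Rb+. That's 2.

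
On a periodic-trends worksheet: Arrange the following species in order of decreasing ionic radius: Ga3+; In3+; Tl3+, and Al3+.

Tl3+ > In3+ > Ga3+ > Al3+

These ions sit in one column with identical charge. Each step down the periodic table adds a principal shell, increasing the radius.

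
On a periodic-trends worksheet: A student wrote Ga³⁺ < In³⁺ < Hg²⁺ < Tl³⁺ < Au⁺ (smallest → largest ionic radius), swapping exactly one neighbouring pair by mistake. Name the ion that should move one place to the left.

Scanning neighbour by neighbour, only Hg²⁺/Tl³⁺ violates a trend: they are isoelectronic (78 e⁻) and Tl has more protons than Hg (81 vs 80), making Tl³⁺ smaller. That makes Tl³⁺ the one sitting a position late relative to where it belongs.

Tl³⁺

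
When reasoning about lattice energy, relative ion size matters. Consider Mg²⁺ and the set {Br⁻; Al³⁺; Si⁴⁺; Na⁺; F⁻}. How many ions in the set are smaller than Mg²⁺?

2

First list Z and electron count for each: Si⁴⁺ has 10 e⁻ (Z=14), Al³⁺ has 10 e⁻ (Z=13), Mg²⁺ has 10 e⁻ (Z=12), Na⁺ has 10 e⁻ (Z=11), F⁻ has 10 e⁻ (Z=9), Br⁻ has 36 e⁻ (Z=35). Si⁴⁺ < Al³⁺ (isoelectronic, higher Z=14 is smaller); Al³⁺ < Mg²⁺ (both 10 e⁻, Z=13>12); Mg²⁺ < Na⁺ (both 10 e⁻, Z=12>11); Na⁺ < F⁻ (isoelectronic, higher Z=11 is smaller); F⁻ < Br⁻ (same group, 2 shells fewer).
Ordering all of them (including Mg²⁺) by radius gives Si⁴⁺ < Al³⁺ < Mg²⁺ < Na⁺ < F⁻ < Br⁻. That's 2.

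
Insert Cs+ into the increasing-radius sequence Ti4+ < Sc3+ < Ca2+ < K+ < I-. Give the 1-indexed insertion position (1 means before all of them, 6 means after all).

Ti4+: 18 e⁻, Z=22, Sc3+: 18 e⁻, Z=21, Ca2+: 18 e⁻, Z=20, K+: 18 e⁻, Z=19, Cs+: 54 e⁻, Z=55, I-: 54 e⁻, Z=53. Ti4+ < Sc3+ (both 18 e⁻, Z=22>21); Sc3+ < Ca2+ (isoelectronic, higher Z=21 is smaller); Ca2+ < K+ (isoelectronic, higher Z=20 is smaller); K+ < Cs+ (same group, 2 shells fewer); Cs+ < I- (isoelectronic, higher Z=55 is smaller).
With Cs+ included the full order is Ti4+ < Sc3+ < Ca2+ < K+ < Cs+ < I-, so it takes position 5.

5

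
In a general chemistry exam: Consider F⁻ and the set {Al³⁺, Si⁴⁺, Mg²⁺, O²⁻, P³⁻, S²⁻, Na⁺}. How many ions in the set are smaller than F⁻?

Work out protons and electrons: Si⁴⁺: 10 e⁻, Z=14, Al³⁺: 10 e⁻, Z=13, Mg²⁺: 10 e⁻, Z=12, Na⁺: 10 e⁻, Z=11, F⁻: 10 e⁻, Z=9, O²⁻: 10 e⁻, Z=8, S²⁻: 18 e⁻, Z=16, P³⁻: 18 e⁻, Z=15. Si⁴⁺ < Al³⁺ (both 10 e⁻, Z=14>13); Al³⁺ < Mg²⁺ (isoelectronic, higher Z=13 is smaller); Mg²⁺ < Na⁺ (both 10 e⁻, Z=12>11); Na⁺ < F⁻ (isoelectronic, higher Z=11 is smaller); F⁻ < O²⁻ (isoelectronic, higher Z=9 is smaller); O²⁻ < S²⁻ (same group, period 2 vs 3); S²⁻ < P³⁻ (isoelectronic, higher Z=16 is smaller).
Relative to F⁻, the ions that are smaller are Si⁴⁺, Al³⁺, Mg²⁺, Na⁺. That's 4.

4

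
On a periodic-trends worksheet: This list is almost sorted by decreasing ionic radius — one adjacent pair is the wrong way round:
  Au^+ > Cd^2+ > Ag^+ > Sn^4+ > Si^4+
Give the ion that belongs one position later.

Cd^2+

Scanning neighbour by neighbour, only Cd^2+/Ag^+ violates a trend: they are isoelectronic (46 e⁻) and Cd has more protons than Ag (48 vs 47), making Cd^2+ smaller. That makes Cd^2+ the one sitting a position early relative to where it belongs.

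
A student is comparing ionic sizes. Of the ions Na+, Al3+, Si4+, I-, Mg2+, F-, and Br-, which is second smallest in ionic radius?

Si4+ (Z=14, 10 e⁻), Al3+ (Z=13, 10 e⁻), Mg2+ (Z=12, 10 e⁻), Na+ (Z=11, 10 e⁻), F- (Z=9, 10 e⁻), Br- (Z=35, 36 e⁻), I- (Z=53, 54 e⁻). Si4+ < Al3+ (isoelectronic, higher Z=14 is smaller); Al3+ < Mg2+ (both 10 e⁻, Z=13>12); Mg2+ < Na+ (both 10 e⁻, Z=12>11); Na+ < F- (isoelectronic, higher Z=11 is smaller); F- < Br- (same group, 2 shells fewer); Br- < I- (same group, period 4 vs 5).
That gives Si4+ < Al3+ < Mg2+ < Na+ < F- < Br- < I-. From the smallest end, number 2 is Al3+.

Al3+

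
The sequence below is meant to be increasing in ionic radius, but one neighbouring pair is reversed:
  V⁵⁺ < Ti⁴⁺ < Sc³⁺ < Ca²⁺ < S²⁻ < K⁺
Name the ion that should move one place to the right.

Compare adjacent ions: both have 18 electrons but Z(K)=19 > Z(S)=16, so K⁺ should be the smaller of the two — yet in this increasing list S²⁻ sits before K⁺. Nothing else is reversed, so S²⁻ should move one place to the right.

S²⁻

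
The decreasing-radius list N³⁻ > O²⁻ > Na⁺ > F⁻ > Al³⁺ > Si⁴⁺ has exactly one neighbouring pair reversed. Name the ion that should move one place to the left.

F⁻

Check each adjacent pair. Na⁺ and F⁻ are reversed: they are isoelectronic (10 e⁻) and Na has more protons than F (11 vs 9), making Na⁺ smaller. No other neighbouring pair contradicts the periodic trends, so F⁻ is the ion listed too late.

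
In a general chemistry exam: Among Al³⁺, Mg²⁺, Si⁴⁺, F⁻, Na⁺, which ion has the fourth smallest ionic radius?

These species are isoelectronic with 10 electrons. The only difference is the number of protons: Si⁴⁺ (Z=14), Al³⁺ (Z=13), Mg²⁺ (Z=12), Na⁺ (Z=11), F⁻ (Z=9). The strongest nuclear pull (Si⁴⁺) gives the smallest ion.
Full ascending order: Si⁴⁺ < Al³⁺ < Mg²⁺ < Na⁺ < F⁻. Counting from the smallest, position 4 is Na⁺.

Na⁺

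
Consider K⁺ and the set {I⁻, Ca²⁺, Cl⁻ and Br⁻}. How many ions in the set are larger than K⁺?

3

Electron counts and nuclear charges: Ca²⁺ (Z=20, 18 e⁻), K⁺ (Z=19, 18 e⁻), Cl⁻ (Z=17, 18 e⁻), Br⁻ (Z=35, 36 e⁻), I⁻ (Z=53, 54 e⁻). Ca²⁺ < K⁺ (isoelectronic, higher Z=20 is smaller); K⁺ < Cl⁻ (isoelectronic, higher Z=19 is smaller); Cl⁻ < Br⁻ (same group, period 3 vs 4); Br⁻ < I⁻ (same group, 1 shell fewer).
Overall: Ca²⁺ < K⁺ < Cl⁻ < Br⁻ < I⁻. K⁺ has 1 below it and 3 above. That's 3.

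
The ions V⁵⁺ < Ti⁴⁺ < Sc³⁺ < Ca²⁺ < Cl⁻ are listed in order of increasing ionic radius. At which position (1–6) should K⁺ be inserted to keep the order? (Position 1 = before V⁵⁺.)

5

Isoelectronic series (18 e⁻ each). Size is set by nuclear charge: more protons means a smaller ion. V⁵⁺ (Z=23), Ti⁴⁺ (Z=22), Sc³⁺ (Z=21), Ca²⁺ (Z=20), K⁺ (Z=19), Cl⁻ (Z=17).
The complete sequence is V⁵⁺ < Ti⁴⁺ < Sc³⁺ < Ca²⁺ < K⁺ < Cl⁻. K⁺ sits at position 5.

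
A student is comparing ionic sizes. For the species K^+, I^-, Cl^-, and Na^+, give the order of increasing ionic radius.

Na^+ < K^+ < Cl^- < I^-

Electron counts and nuclear charges: Na^+: 10 e⁻, Z=11, K^+: 18 e⁻, Z=19, Cl^-: 18 e⁻, Z=17, I^-: 54 e⁻, Z=53. Na^+ < K^+ (same group, period 3 vs 4); K^+ < Cl^- (both 18 e⁻, Z=19>17); Cl^- < I^- (same group, 2 shells fewer).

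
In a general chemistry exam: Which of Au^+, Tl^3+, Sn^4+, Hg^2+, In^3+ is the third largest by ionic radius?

Tabulating Z and e⁻: Sn^4+: 46 e⁻, Z=50, In^3+: 46 e⁻, Z=49, Tl^3+: 78 e⁻, Z=81, Hg^2+: 78 e⁻, Z=80, Au^+: 78 e⁻, Z=79. Sn^4+ < In^3+ (isoelectronic, higher Z=50 is smaller); In^3+ < Tl^3+ (same group, 1 shell fewer); Tl^3+ < Hg^2+ (both 78 e⁻, Z=81>80); Hg^2+ < Au^+ (isoelectronic, higher Z=80 is smaller).
Ordering: Sn^4+ < In^3+ < Tl^3+ < Hg^2+ < Au^+. The third largest is Tl^3+.

Tl^3+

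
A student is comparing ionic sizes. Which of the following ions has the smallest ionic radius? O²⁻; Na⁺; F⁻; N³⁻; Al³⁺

Al³⁺

Each ion has 10 electrons. The ranking follows nuclear charge in reverse — greater Z gives a smaller radius. Al³⁺ (Z=13), Na⁺ (Z=11), F⁻ (Z=9), O²⁻ (Z=8), N³⁻ (Z=7).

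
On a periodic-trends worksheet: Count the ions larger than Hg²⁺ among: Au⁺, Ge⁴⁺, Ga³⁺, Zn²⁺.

First list Z and electron count for each: Ge⁴⁺ has 28 e⁻ (Z=32), Ga³⁺ has 28 e⁻ (Z=31), Zn²⁺ has 28 e⁻ (Z=30), Hg²⁺ has 78 e⁻ (Z=80), Au⁺ has 78 e⁻ (Z=79). Ge⁴⁺ < Ga³⁺ (isoelectronic, higher Z=32 is smaller); Ga³⁺ < Zn²⁺ (both 28 e⁻, Z=31>30); Zn²⁺ < Hg²⁺ (same group, 2 shells fewer); Hg²⁺ < Au⁺ (both 78 e⁻, Z=80>79).
Overall: Ge⁴⁺ < Ga³⁺ < Zn²⁺ < Hg²⁺ < Au⁺. Hg²⁺ has 3 below it and 1 above. Count: 1.

1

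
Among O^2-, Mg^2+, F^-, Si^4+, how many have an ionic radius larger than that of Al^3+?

3

All of these have 10 electrons (isoelectronic). With the same electron cloud, the ion with the most protons pulls it in tightest. Nuclear charges: Si^4+ (Z=14), Al^3+ (Z=13), Mg^2+ (Z=12), F^- (Z=9), O^2- (Z=8). Highest Z is smallest.
Relative to Al^3+, the ions that are larger are Mg^2+, F^-, O^2-. That's 3.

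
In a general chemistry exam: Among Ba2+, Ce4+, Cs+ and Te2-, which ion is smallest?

Ce4+

Each ion has 54 electrons. The ranking follows nuclear charge in reverse — greater Z gives a smaller radius. Ce4+ (Z=58), Ba2+ (Z=56), Cs+ (Z=55), Te2- (Z=52).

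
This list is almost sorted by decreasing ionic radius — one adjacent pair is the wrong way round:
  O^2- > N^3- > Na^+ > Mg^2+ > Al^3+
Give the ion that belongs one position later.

O^2-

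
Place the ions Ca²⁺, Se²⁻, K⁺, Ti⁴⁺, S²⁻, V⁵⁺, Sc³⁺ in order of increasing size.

V⁵⁺ has 18 e⁻ (Z=23), Ti⁴⁺ has 18 e⁻ (Z=22), Sc³⁺ has 18 e⁻ (Z=21), Ca²⁺ has 18 e⁻ (Z=20), K⁺ has 18 e⁻ (Z=19), S²⁻ has 18 e⁻ (Z=16), Se²⁻ has 36 e⁻ (Z=34). V⁵⁺ < Ti⁴⁺ (isoelectronic, higher Z=23 is smaller); Ti⁴⁺ < Sc³⁺ (isoelectronic, higher Z=22 is smaller); Sc³⁺ < Ca²⁺ (both 18 e⁻, Z=21>20); Ca²⁺ < K⁺ (both 18 e⁻, Z=20>19); K⁺ < S²⁻ (both 18 e⁻, Z=19>16); S²⁻ < Se²⁻ (same group, period 3 vs 4).

V⁵⁺ < Ti⁴⁺ < Sc³⁺ < Ca²⁺ < K⁺ < S²⁻ < Se²⁻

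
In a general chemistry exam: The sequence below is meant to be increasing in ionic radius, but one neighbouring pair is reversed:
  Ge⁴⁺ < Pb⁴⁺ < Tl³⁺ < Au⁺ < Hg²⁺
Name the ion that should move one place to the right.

Check each adjacent pair. Au⁺ and Hg²⁺ are reversed: Hg²⁺ and Au⁺ share 78 electrons; the higher nuclear charge on Hg (Z=80) contracts it more, so Hg²⁺ < Au⁺. No other neighbouring pair contradicts the periodic trends, so Au⁺ is the ion listed too early.

Au⁺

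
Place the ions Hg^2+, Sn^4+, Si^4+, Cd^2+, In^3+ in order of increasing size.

Si^4+ has 10 e⁻ (Z=14), Sn^4+ has 46 e⁻ (Z=50), In^3+ has 46 e⁻ (Z=49), Cd^2+ has 46 e⁻ (Z=48), Hg^2+ has 78 e⁻ (Z=80). Si^4+ < Sn^4+ (same group, period 3 vs 5); Sn^4+ < In^3+ (both 46 e⁻, Z=50>49); In^3+ < Cd^2+ (both 46 e⁻, Z=49>48); Cd^2+ < Hg^2+ (same group, 1 shell fewer).

Si^4+ < Sn^4+ < In^3+ < Cd^2+ < Hg^2+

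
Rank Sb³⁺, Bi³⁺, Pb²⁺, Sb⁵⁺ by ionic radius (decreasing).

Pb²⁺ > Bi³⁺ > Sb³⁺ > Sb⁵⁺

Sb⁵⁺ has 46 e⁻ (Z=51), Sb³⁺ has 48 e⁻ (Z=51), Bi³⁺ has 80 e⁻ (Z=83), Pb²⁺ has 80 e⁻ (Z=82). Sb⁵⁺ < Sb³⁺ (same element, +5 vs +3); Sb³⁺ < Bi³⁺ (same group, 1 shell fewer); Bi³⁺ < Pb²⁺ (both 80 e⁻, Z=83>82).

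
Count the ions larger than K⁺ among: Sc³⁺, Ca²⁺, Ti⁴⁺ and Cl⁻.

1

All of these have 18 electrons (isoelectronic). With the same electron cloud, the ion with the most protons pulls it in tightest. Nuclear charges: Ti⁴⁺ (Z=22), Sc³⁺ (Z=21), Ca²⁺ (Z=20), K⁺ (Z=19), Cl⁻ (Z=17). Highest Z is smallest.
Relative to K⁺, the ions that are larger are Cl⁻. That's 1.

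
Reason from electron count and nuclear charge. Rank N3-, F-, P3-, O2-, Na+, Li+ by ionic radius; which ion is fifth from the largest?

Work out protons and electrons: Li+ has 2 e⁻ (Z=3), Na+ has 10 e⁻ (Z=11), F- has 10 e⁻ (Z=9), O2- has 10 e⁻ (Z=8), N3- has 10 e⁻ (Z=7), P3- has 18 e⁻ (Z=15). Li+ < Na+ (same group, 1 shell fewer); Na+ < F- (isoelectronic, higher Z=11 is smaller); F- < O2- (isoelectronic, higher Z=9 is smaller); O2- < N3- (isoelectronic, higher Z=8 is smaller); N3- < P3- (same group, period 2 vs 3).
Full ascending order: Li+ < Na+ < F- < O2- < N3- < P3-. Counting from the largest, position 5 is Na+.

Na+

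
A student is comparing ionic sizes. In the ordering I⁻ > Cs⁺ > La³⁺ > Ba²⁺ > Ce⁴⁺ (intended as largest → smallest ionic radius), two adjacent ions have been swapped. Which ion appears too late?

Scanning neighbour by neighbour, only La³⁺/Ba²⁺ violates a trend: both have 54 electrons but Z(La)=57 > Z(Ba)=56, so La³⁺ should be the smaller of the two. That makes Ba²⁺ the one sitting a position late relative to where it belongs.

Ba²⁺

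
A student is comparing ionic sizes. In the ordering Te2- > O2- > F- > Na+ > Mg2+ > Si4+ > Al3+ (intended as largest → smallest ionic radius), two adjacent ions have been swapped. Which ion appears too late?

Compare adjacent ions: both have 10 electrons but Z(Si)=14 > Z(Al)=13, so Si4+ should be the smaller of the two — yet in this decreasing list Si4+ sits before Al3+. Nothing else is reversed, so Al3+ should move one place to the left.

Al3+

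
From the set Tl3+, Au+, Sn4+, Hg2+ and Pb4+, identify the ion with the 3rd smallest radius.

Tl3+

Sn4+ has 46 e⁻ (Z=50), Pb4+ has 78 e⁻ (Z=82), Tl3+ has 78 e⁻ (Z=81), Hg2+ has 78 e⁻ (Z=80), Au+ has 78 e⁻ (Z=79). Sn4+ < Pb4+ (same group, period 5 vs 6); Pb4+ < Tl3+ (both 78 e⁻, Z=82>81); Tl3+ < Hg2+ (both 78 e⁻, Z=81>80); Hg2+ < Au+ (both 78 e⁻, Z=80>79).
So the order is Sn4+ < Pb4+ < Tl3+ < Hg2+ < Au+; the 3rd-smallest ion is Tl3+.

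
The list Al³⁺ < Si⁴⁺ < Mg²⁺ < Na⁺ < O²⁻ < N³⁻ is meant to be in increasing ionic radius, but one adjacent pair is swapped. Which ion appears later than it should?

Check each adjacent pair. Al³⁺ and Si⁴⁺ are reversed: they are isoelectronic (10 e⁻) and Si has more protons than Al (14 vs 13), making Si⁴⁺ smaller. No other neighbouring pair contradicts the periodic trends, so Si⁴⁺ is the ion listed too late.

Si⁴⁺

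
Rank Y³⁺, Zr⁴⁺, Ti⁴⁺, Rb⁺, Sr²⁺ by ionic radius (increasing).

Electron counts and nuclear charges: Ti⁴⁺ has 18 e⁻ (Z=22), Zr⁴⁺ has 36 e⁻ (Z=40), Y³⁺ has 36 e⁻ (Z=39), Sr²⁺ has 36 e⁻ (Z=38), Rb⁺ has 36 e⁻ (Z=37). Ti⁴⁺ < Zr⁴⁺ (same group, period 4 vs 5); Zr⁴⁺ < Y³⁺ (isoelectronic, higher Z=40 is smaller); Y³⁺ < Sr²⁺ (isoelectronic, higher Z=39 is smaller); Sr²⁺ < Rb⁺ (both 36 e⁻, Z=38>37).

Ti⁴⁺ < Zr⁴⁺ < Y³⁺ < Sr²⁺ < Rb⁺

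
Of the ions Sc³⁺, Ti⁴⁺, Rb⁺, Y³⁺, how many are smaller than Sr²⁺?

First list Z and electron count for each: Ti⁴⁺: 18 e⁻, Z=22, Sc³⁺: 18 e⁻, Z=21, Y³⁺: 36 e⁻, Z=39, Sr²⁺: 36 e⁻, Z=38, Rb⁺: 36 e⁻, Z=37. Ti⁴⁺ < Sc³⁺ (isoelectronic, higher Z=22 is smaller); Sc³⁺ < Y³⁺ (same group, 1 shell fewer); Y³⁺ < Sr²⁺ (isoelectronic, higher Z=39 is smaller); Sr²⁺ < Rb⁺ (both 36 e⁻, Z=38>37).
Ordering all of them (including Sr²⁺) by radius gives Ti⁴⁺ < Sc³⁺ < Y³⁺ < Sr²⁺ < Rb⁺. Count: 3.

3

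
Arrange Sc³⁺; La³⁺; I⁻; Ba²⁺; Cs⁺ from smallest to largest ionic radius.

Sc³⁺ has 18 e⁻ (Z=21), La³⁺ has 54 e⁻ (Z=57), Ba²⁺ has 54 e⁻ (Z=56), Cs⁺ has 54 e⁻ (Z=55), I⁻ has 54 e⁻ (Z=53). Sc³⁺ < La³⁺ (same group, 2 shells fewer); La³⁺ < Ba²⁺ (isoelectronic, higher Z=57 is smaller); Ba²⁺ < Cs⁺ (both 54 e⁻, Z=56>55); Cs⁺ < I⁻ (both 54 e⁻, Z=55>53).

Sc³⁺ < La³⁺ < Ba²⁺ < Cs⁺ < I⁻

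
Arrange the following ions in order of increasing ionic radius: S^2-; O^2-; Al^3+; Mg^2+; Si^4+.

Si^4+ < Al^3+ < Mg^2+ < O^2- < S^2-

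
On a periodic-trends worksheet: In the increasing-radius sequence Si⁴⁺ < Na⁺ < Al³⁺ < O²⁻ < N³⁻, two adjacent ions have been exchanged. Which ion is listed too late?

The pair Na⁺, Al³⁺ is the wrong way round — they are isoelectronic (10 e⁻) and Al has more protons than Na (13 vs 11), making Al³⁺ smaller. All other adjacent pairs agree with periodic trends, so Al³⁺ is the misplaced ion.

Al³⁺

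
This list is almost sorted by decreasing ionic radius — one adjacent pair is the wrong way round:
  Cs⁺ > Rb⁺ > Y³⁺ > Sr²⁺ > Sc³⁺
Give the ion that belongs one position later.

Y³⁺

The pair Y³⁺, Sr²⁺ is the wrong way round — Y³⁺ and Sr²⁺ share 36 electrons; the higher nuclear charge on Y (Z=39) contracts it more, so Y³⁺ < Sr²⁺. All other adjacent pairs agree with periodic trends, so Y³⁺ is the misplaced ion.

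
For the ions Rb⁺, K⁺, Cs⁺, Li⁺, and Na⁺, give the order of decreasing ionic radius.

Cs⁺ > Rb⁺ > K⁺ > Na⁺ > Li⁺

All are in the same group with charge +1. Radius grows down the group as n (the outermost shell) increases.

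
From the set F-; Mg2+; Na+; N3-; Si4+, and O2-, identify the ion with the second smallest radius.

Isoelectronic series (10 e⁻ each). Size is set by nuclear charge: more protons means a smaller ion. Si4+ (Z=14), Mg2+ (Z=12), Na+ (Z=11), F- (Z=9), O2- (Z=8), N3- (Z=7).
Full ascending order: Si4+ < Mg2+ < Na+ < F- < O2- < N3-. Counting from the smallest, position 2 is Mg2+.

Mg2+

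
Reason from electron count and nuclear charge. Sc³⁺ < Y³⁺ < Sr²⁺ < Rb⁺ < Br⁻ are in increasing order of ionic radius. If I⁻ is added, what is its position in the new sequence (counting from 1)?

Work out protons and electrons: Sc³⁺ (Z=21, 18 e⁻), Y³⁺ (Z=39, 36 e⁻), Sr²⁺ (Z=38, 36 e⁻), Rb⁺ (Z=37, 36 e⁻), Br⁻ (Z=35, 36 e⁻), I⁻ (Z=53, 54 e⁻). Sc³⁺ < Y³⁺ (same group, 1 shell fewer); Y³⁺ < Sr²⁺ (both 36 e⁻, Z=39>38); Sr²⁺ < Rb⁺ (both 36 e⁻, Z=38>37); Rb⁺ < Br⁻ (both 36 e⁻, Z=37>35); Br⁻ < I⁻ (same group, period 4 vs 5).
With I⁻ included the full order is Sc³⁺ < Y³⁺ < Sr²⁺ < Rb⁺ < Br⁻ < I⁻, so it takes position 6.

6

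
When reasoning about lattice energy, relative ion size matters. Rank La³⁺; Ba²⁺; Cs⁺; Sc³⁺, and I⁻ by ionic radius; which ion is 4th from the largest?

La³⁺

Work out protons and electrons: Sc³⁺ (Z=21, 18 e⁻), La³⁺ (Z=57, 54 e⁻), Ba²⁺ (Z=56, 54 e⁻), Cs⁺ (Z=55, 54 e⁻), I⁻ (Z=53, 54 e⁻). Sc³⁺ < La³⁺ (same group, 2 shells fewer); La³⁺ < Ba²⁺ (both 54 e⁻, Z=57>56); Ba²⁺ < Cs⁺ (isoelectronic, higher Z=56 is smaller); Cs⁺ < I⁻ (both 54 e⁻, Z=55>53).
So the order is Sc³⁺ < La³⁺ < Ba²⁺ < Cs⁺ < I⁻; the 4th-largest ion is La³⁺.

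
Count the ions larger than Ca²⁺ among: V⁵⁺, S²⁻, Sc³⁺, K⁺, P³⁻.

These species are isoelectronic with 18 electrons. The only difference is the number of protons: V⁵⁺ (Z=23), Sc³⁺ (Z=21), Ca²⁺ (Z=20), K⁺ (Z=19), S²⁻ (Z=16), P³⁻ (Z=15). The strongest nuclear pull (V⁵⁺) gives the smallest ion.
Relative to Ca²⁺, the ions that are larger are K⁺, S²⁻, P³⁻. So 3 are larger.

3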